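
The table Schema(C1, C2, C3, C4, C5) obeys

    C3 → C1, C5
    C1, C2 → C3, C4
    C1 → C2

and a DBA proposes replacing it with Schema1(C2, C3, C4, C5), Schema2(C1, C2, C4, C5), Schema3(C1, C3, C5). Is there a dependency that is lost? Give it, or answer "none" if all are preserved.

none

C3 → C1, C5 lies within Schema3.
C1, C2 → C3, C4: restricted closure across fragments reaches C3, C4.
C1 → C2 lies within Schema2.
Every dependency is enforceable on the fragments, so the decomposition is dependency-preserving.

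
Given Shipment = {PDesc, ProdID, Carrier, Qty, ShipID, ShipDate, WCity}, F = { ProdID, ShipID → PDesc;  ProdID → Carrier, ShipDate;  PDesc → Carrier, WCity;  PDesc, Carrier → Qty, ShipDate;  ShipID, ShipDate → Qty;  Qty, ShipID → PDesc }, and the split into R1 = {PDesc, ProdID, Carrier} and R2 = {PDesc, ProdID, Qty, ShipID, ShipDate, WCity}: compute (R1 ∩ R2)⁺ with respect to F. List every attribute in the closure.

PDesc, ProdID, Carrier, Qty, ShipDate, WCity

R1 ∩ R2 = {PDesc, ProdID}.
ProdID → Carrier, ShipDate applies, adding Carrier, ShipDate
PDesc → Carrier, WCity applies, adding WCity
PDesc, Carrier → Qty, ShipDate applies, adding Qty
Closure: {PDesc, ProdID, Carrier, Qty, ShipDate, WCity}.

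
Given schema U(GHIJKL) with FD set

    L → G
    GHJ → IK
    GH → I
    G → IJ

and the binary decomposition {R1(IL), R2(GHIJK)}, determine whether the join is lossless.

No

Common attributes: R1 ∩ R2 = {I}.
No dependency enlarges {I}, so (I)⁺ = {I}.
The closure contains neither all of R1 = {IL} nor all of R2 = {GHIJK}, so the common attributes are not a superkey of either fragment. The join is lossy.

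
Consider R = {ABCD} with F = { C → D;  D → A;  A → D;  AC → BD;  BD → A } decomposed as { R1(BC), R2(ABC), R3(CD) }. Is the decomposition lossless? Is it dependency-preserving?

Lossless test (chase): Rows 1 and 2 agree on C; apply C→D and equate their D entries. Rows 1 and 3 agree on C; apply C→D and equate their D entries. Rows 1 and 2 agree on D; apply D→A and equate their A entries. Rows 1 and 3 agree on D; apply D→A and equate their A entries. Rows 1 and 3 agree on AC; apply AC→BD and equate their BD entries. Row 1 is now all distinguished symbols — the join is lossless.
Dependency preservation: the restricted closure of {D} across the fragments never reaches {A}, so D → A cannot be enforced without a join — not preserved.

lossless but not dependency-preserving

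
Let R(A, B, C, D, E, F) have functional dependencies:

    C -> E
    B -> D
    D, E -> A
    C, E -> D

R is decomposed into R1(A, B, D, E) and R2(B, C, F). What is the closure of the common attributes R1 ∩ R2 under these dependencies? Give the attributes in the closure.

B, D

R1 ∩ R2 = {B}.
B → D applies, adding D
Closure: {B, D}.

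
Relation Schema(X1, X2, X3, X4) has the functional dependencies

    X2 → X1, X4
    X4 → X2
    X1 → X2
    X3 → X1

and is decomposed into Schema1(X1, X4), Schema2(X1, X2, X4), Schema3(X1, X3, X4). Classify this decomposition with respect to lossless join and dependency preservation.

lossless and dependency-preserving

Lossless test (chase): Rows 1 and 2 agree on X4; apply X4→X2 and equate their X2 entries. Rows 1 and 3 agree on X4; apply X4→X2 and equate their X2 entries. Row 3 is now all distinguished symbols — the join is lossless.
Dependency preservation: every FD's attributes lie within a single fragment, so each can be enforced locally — preserved.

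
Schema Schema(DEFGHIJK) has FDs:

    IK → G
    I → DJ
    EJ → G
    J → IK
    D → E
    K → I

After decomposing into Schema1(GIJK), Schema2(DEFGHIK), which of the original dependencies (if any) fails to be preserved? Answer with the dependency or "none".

IK → G lies within Schema1.
I → DJ: restricted closure across fragments reaches DJ.
EJ → G: restricted closure across fragments reaches G.
J → IK lies within Schema1.
D → E lies within Schema2.
K → I lies within Schema1.
Every dependency is enforceable on the fragments, so the decomposition is dependency-preserving.

none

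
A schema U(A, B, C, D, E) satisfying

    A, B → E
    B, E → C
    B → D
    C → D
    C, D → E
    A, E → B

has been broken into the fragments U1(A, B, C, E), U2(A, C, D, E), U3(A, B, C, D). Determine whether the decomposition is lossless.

Yes

Chase test. Columns are A, B, C, D, E; row i has aⱼ where attribute j ∈ Ui, else bᵢⱼ.
Initial tableau (one row per fragment):
  row 1: a1 a2 a3 b14 a5
  row 2: a1 b22 a3 a4 a5
  row 3: a1 a2 a3 a4 b35
Rows 1 and 3 agree on A, B; apply A, B→E and equate their E entries.
Rows 1 and 3 agree on B; apply B→D and equate their D entries.
Rows 1 and 2 agree on A, E; apply A, E→B and equate their B entries.
Row 1 is now all distinguished symbols — the join is lossless.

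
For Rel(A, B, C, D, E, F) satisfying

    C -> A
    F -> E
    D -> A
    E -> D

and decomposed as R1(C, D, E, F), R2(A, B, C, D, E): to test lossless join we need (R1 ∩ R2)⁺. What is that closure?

R1 ∩ R2 = {C, D, E}.
C → A applies, adding A
Closure: {A, C, D, E}.

A, C, D, E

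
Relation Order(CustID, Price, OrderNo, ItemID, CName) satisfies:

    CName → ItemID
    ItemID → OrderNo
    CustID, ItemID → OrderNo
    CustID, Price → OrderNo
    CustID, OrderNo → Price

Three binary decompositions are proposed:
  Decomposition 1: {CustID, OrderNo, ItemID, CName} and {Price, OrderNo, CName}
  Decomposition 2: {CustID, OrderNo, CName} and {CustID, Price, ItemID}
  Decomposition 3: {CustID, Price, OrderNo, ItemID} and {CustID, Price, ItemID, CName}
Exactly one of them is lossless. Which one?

Decomposition 1: common = {OrderNo, CName}, closure = {OrderNo, ItemID, CName} → lossy.
Decomposition 2: common = {CustID}, closure = {CustID} → lossy.
Decomposition 3: common = {CustID, Price, ItemID}, closure = {CustID, Price, OrderNo, ItemID} → lossless.

Decomposition 3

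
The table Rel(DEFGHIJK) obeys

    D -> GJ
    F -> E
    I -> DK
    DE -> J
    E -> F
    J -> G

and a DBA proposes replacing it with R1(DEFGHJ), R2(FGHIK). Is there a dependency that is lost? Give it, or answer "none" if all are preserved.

I -> DK

Check I → DK: no single fragment contains all of {DIK}, and the restricted closure of {I} across the fragments never reaches {DK}.
D → GJ is preserved.
F → E is preserved.
DE → J is preserved.
E → F is preserved.
J → G is preserved.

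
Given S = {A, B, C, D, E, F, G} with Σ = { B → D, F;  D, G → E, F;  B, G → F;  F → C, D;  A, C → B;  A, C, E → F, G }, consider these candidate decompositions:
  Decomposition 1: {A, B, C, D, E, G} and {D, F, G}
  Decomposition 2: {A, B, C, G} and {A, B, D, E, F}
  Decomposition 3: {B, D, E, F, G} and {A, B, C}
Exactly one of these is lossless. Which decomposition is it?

Decomposition 1: common = {D, G}, closure = {C, D, E, F, G} → lossless.
Decomposition 2: common = {A, B}, closure = {A, B, C, D, F} → lossy.
Decomposition 3: common = {B}, closure = {B, C, D, F} → lossy.

Decomposition 1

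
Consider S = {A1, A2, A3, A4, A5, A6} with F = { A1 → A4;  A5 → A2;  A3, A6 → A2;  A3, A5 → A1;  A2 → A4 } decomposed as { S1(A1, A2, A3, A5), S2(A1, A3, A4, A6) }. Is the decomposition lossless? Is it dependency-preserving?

Lossless test: (A1, A3)⁺ = {A1, A3, A4}, which is a superkey of neither fragment — lossy.
Dependency preservation: the restricted closure of {A3, A6} across the fragments never reaches {A2}, so A3, A6 → A2 cannot be enforced without a join — not preserved.

lossy and not dependency-preserving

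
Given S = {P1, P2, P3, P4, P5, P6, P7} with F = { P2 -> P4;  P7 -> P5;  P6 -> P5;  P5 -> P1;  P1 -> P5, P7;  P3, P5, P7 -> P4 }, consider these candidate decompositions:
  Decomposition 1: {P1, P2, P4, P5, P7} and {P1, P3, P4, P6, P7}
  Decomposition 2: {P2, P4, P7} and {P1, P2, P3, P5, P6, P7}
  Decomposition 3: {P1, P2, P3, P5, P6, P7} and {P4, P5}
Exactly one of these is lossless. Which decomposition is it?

Decomposition 2

Decomposition 1: common = {P1, P4, P7}, closure = {P1, P4, P5, P7} → lossy.
Decomposition 2: common = {P2, P7}, closure = {P1, P2, P4, P5, P7} → lossless.
Decomposition 3: common = {P5}, closure = {P1, P5, P7} → lossy.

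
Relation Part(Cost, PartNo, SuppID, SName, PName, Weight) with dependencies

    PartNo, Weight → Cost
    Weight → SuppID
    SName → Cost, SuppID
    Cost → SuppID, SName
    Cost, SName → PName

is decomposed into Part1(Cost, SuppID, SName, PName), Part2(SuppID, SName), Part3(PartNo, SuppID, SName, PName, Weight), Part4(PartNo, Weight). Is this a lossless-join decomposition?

Yes

Chase test. Columns are Cost, PartNo, SuppID, SName, PName, Weight; row i has aⱼ where attribute j ∈ Parti, else bᵢⱼ.
Initial tableau (one row per fragment):
  row 1: a1 b12 a3 a4 a5 b16
  row 2: b21 b22 a3 a4 b25 b26
  row 3: b31 a2 a3 a4 a5 a6
  row 4: b41 a2 b43 b44 b45 a6
Rows 3 and 4 agree on PartNo, Weight; apply PartNo, Weight→Cost and equate their Cost entries.
Rows 3 and 4 agree on Weight; apply Weight→SuppID and equate their SuppID entries.
Rows 1 and 2 agree on SName; apply SName→Cost, SuppID and equate their Cost, SuppID entries.
Rows 1 and 3 agree on SName; apply SName→Cost, SuppID and equate their Cost, SuppID entries.
Rows 1 and 4 agree on Cost; apply Cost→SuppID, SName and equate their SuppID, SName entries.
Rows 1 and 2 agree on Cost, SName; apply Cost, SName→PName and equate their PName entries.
Rows 1 and 4 agree on Cost, SName; apply Cost, SName→PName and equate their PName entries.
Row 3 is now all distinguished symbols — the join is lossless.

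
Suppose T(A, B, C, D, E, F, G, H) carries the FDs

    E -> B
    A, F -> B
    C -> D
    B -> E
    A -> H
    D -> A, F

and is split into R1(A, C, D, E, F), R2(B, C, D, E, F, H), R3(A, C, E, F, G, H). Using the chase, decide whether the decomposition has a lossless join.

Chase test. Columns are A, B, C, D, E, F, G, H; row i has aⱼ where attribute j ∈ Ri, else bᵢⱼ.
Initial tableau (one row per fragment):
  row 1: a1 b12 a3 a4 a5 a6 b17 b18
  row 2: b21 a2 a3 a4 a5 a6 b27 a8
  row 3: a1 b32 a3 b34 a5 a6 a7 a8
Rows 1 and 2 agree on E; apply E→B and equate their B entries.
Rows 1 and 3 agree on E; apply E→B and equate their B entries.
Rows 1 and 3 agree on C; apply C→D and equate their D entries.
Rows 1 and 3 agree on A; apply A→H and equate their H entries.
Rows 1 and 2 agree on D; apply D→A, F and equate their A, F entries.
Row 3 is now all distinguished symbols — the join is lossless.

Yes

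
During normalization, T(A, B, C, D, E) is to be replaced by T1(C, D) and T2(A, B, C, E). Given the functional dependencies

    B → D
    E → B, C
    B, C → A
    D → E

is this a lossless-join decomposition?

Common attributes: T1 ∩ T2 = {C}.
No dependency enlarges {C}, so (C)⁺ = {C}.
The closure contains neither all of T1 = {C, D} nor all of T2 = {A, B, C, E}, so the common attributes are not a superkey of either fragment. The join is lossy.

No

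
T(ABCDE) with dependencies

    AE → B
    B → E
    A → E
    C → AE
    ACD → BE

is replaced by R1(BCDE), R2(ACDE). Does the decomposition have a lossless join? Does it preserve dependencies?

lossless but not dependency-preserving

Lossless test: (CDE)⁺ = {ABCDE}, which contains all of one fragment — lossless.
Dependency preservation: the restricted closure of {AE} across the fragments never reaches {B}, so AE → B cannot be enforced without a join — not preserved.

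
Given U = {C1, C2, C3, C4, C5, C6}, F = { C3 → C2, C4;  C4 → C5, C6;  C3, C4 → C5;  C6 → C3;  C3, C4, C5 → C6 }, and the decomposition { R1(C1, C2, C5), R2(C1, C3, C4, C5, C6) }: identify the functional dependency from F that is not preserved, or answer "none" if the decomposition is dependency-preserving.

C3 → C2, C4

Check C3 → C2, C4: no single fragment contains all of {C2, C3, C4}, and the restricted closure of {C3} across the fragments never reaches {C2, C4}.
C4 → C5, C6 is preserved.
C3, C4 → C5 is preserved.
C6 → C3 is preserved.
C3, C4, C5 → C6 is preserved.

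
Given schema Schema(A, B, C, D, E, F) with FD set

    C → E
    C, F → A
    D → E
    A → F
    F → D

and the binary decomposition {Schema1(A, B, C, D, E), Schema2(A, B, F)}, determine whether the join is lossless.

Yes

Common attributes: Schema1 ∩ Schema2 = {A, B}.
Closure of {A, B}: A → F applies, adding F; F → D applies, adding D; D → E applies, adding E. So (A, B)⁺ = {A, B, D, E, F}.
This closure contains every attribute of Schema2, so Schema1 ∩ Schema2 → Schema2. The join is lossless.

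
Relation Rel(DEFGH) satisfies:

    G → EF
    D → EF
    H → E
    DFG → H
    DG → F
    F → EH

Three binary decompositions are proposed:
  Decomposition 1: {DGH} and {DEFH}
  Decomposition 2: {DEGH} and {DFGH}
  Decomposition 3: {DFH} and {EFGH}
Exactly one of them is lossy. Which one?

Decomposition 1: common = {DH}, closure = {DEFH} → lossless.
Decomposition 2: common = {DGH}, closure = {DEFGH} → lossless.
Decomposition 3: common = {FH}, closure = {EFH} → lossy.

Decomposition 3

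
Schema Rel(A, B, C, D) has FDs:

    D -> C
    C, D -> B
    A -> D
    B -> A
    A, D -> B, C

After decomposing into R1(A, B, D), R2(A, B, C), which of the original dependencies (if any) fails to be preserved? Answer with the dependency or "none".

D → C: restricted closure across fragments reaches C.
C, D → B: restricted closure across fragments reaches B.
A → D lies within R1.
B → A lies within R1.
A, D → B, C: restricted closure across fragments reaches B, C.
Every dependency is enforceable on the fragments, so the decomposition is dependency-preserving.

none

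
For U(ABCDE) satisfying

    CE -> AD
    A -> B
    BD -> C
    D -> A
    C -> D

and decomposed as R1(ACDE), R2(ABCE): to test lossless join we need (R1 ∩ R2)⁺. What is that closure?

ABCDE

R1 ∩ R2 = {ACE}.
CE → AD applies, adding D
A → B applies, adding B
Closure: {ABCDE}.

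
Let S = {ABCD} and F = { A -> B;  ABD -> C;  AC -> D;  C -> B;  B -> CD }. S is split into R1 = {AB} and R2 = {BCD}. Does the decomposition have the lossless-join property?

Yes

Common attributes: R1 ∩ R2 = {B}.
Closure of {B}: B → CD applies, adding CD. So (B)⁺ = {BCD}.
This closure contains every attribute of R2, so R1 ∩ R2 → R2. The join is lossless.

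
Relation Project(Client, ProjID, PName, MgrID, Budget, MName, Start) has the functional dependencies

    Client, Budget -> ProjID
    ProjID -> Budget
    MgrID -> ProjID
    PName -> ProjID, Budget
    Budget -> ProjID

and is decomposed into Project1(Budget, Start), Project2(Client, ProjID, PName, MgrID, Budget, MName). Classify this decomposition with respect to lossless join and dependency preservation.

lossy but dependency-preserving

Lossless test: (Budget)⁺ = {ProjID, Budget}, which is a superkey of neither fragment — lossy.
Dependency preservation: every FD's attributes lie within a single fragment, so each can be enforced locally — preserved.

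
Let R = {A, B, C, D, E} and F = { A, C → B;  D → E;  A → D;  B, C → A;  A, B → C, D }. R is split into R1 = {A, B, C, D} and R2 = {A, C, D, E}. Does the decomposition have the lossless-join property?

Common attributes: R1 ∩ R2 = {A, C, D}.
Closure of {A, C, D}: A, C → B applies, adding B; D → E applies, adding E. So (A, C, D)⁺ = {A, B, C, D, E}.
This closure contains every attribute of R1, so R1 ∩ R2 → R1. The join is lossless.

Yes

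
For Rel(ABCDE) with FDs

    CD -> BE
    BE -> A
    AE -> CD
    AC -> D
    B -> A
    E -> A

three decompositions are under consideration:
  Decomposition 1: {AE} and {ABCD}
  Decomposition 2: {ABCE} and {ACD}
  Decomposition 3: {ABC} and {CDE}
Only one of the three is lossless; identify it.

Decomposition 1: common = {A}, closure = {A} → lossy.
Decomposition 2: common = {AC}, closure = {ABCDE} → lossless.
Decomposition 3: common = {C}, closure = {C} → lossy.

Decomposition 2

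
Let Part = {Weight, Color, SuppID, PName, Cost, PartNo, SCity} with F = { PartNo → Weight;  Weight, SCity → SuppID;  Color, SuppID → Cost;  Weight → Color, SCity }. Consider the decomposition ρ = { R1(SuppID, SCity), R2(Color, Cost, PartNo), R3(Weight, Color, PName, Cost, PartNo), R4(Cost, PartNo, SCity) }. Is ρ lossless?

Chase test. Columns are Weight, Color, SuppID, PName, Cost, PartNo, SCity; row i has aⱼ where attribute j ∈ Ri, else bᵢⱼ.
Initial tableau (one row per fragment):
  row 1: b11 b12 a3 b14 b15 b16 a7
  row 2: b21 a2 b23 b24 a5 a6 b27
  row 3: a1 a2 b33 a4 a5 a6 b37
  row 4: b41 b42 b43 b44 a5 a6 a7
Rows 2 and 3 agree on PartNo; apply PartNo→Weight and equate their Weight entries.
Rows 2 and 4 agree on PartNo; apply PartNo→Weight and equate their Weight entries.
Rows 2 and 3 agree on Weight; apply Weight→Color, SCity and equate their Color, SCity entries.
Rows 2 and 4 agree on Weight; apply Weight→Color, SCity and equate their Color, SCity entries.
Rows 2 and 3 agree on Weight, SCity; apply Weight, SCity→SuppID and equate their SuppID entries.
Rows 2 and 4 agree on Weight, SCity; apply Weight, SCity→SuppID and equate their SuppID entries.
No row becomes fully distinguished — the join is lossy.

No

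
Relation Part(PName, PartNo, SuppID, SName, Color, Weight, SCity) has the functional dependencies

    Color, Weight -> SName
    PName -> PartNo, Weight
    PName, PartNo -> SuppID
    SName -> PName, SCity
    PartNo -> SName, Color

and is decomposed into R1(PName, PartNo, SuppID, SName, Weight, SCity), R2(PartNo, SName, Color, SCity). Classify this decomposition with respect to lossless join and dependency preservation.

Lossless test: (PartNo, SName, SCity)⁺ = {PName, PartNo, SuppID, SName, Color, Weight, SCity}, which contains all of one fragment — lossless.
Dependency preservation: the restricted closure of {Color, Weight} across the fragments never reaches {SName}, so Color, Weight → SName cannot be enforced without a join — not preserved.

lossless but not dependency-preserving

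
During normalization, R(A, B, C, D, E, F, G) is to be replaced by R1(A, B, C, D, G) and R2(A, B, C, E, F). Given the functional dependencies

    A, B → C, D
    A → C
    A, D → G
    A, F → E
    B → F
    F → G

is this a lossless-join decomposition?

Yes

Common attributes: R1 ∩ R2 = {A, B, C}.
Closure of {A, B, C}: A, B → C, D applies, adding D; A, D → G applies, adding G; B → F applies, adding F; A, F → E applies, adding E. So (A, B, C)⁺ = {A, B, C, D, E, F, G}.
This closure contains every attribute of R1, so R1 ∩ R2 → R1. The join is lossless.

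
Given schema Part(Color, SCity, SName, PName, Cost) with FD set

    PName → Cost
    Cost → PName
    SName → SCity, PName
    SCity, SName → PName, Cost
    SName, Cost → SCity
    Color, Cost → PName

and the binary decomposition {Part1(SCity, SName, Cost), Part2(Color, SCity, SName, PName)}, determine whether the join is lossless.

Common attributes: Part1 ∩ Part2 = {SCity, SName}.
Closure of {SCity, SName}: SName → SCity, PName applies, adding PName; SCity, SName → PName, Cost applies, adding Cost. So (SCity, SName)⁺ = {SCity, SName, PName, Cost}.
This closure contains every attribute of Part1, so Part1 ∩ Part2 → Part1. The join is lossless.

Yes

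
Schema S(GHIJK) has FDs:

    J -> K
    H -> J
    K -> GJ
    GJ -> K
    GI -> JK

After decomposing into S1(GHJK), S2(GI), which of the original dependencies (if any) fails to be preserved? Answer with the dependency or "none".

Check GI → JK: no single fragment contains all of {GIJK}, and the restricted closure of {GI} across the fragments never reaches {JK}.
J → K is preserved.
H → J is preserved.
K → GJ is preserved.
GJ → K is preserved.

GI -> JK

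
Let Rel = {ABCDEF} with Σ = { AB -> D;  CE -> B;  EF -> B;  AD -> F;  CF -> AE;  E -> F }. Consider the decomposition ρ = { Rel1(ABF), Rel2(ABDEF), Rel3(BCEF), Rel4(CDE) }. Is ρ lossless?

No

Chase test. Columns are ABCDEF; row i has aⱼ where attribute j ∈ Reli, else bᵢⱼ.
Initial tableau (one row per fragment):
  row 1: a1 a2 b13 b14 b15 a6
  row 2: a1 a2 b23 a4 a5 a6
  row 3: b31 a2 a3 b34 a5 a6
  row 4: b41 b42 a3 a4 a5 b46
Rows 1 and 2 agree on AB; apply AB→D and equate their D entries.
Rows 3 and 4 agree on CE; apply CE→B and equate their B entries.
Rows 2 and 4 agree on E; apply E→F and equate their F entries.
Rows 3 and 4 agree on CF; apply CF→AE and equate their AE entries.
Rows 3 and 4 agree on AB; apply AB→D and equate their D entries.
No row becomes fully distinguished — the join is lossy.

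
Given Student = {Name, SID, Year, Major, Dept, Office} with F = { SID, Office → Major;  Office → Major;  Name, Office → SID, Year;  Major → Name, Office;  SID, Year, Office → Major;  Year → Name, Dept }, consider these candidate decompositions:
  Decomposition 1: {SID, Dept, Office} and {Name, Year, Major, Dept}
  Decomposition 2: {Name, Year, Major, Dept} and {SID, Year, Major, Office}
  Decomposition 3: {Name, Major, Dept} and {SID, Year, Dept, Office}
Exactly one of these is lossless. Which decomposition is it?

Decomposition 1: common = {Dept}, closure = {Dept} → lossy.
Decomposition 2: common = {Year, Major}, closure = {Name, SID, Year, Major, Dept, Office} → lossless.
Decomposition 3: common = {Dept}, closure = {Dept} → lossy.

Decomposition 2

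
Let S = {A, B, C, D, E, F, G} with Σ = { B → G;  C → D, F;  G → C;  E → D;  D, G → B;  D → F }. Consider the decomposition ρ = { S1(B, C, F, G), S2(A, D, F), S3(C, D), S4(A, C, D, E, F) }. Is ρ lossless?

Chase test. Columns are A, B, C, D, E, F, G; row i has aⱼ where attribute j ∈ Si, else bᵢⱼ.
Initial tableau (one row per fragment):
  row 1: b11 a2 a3 b14 b15 a6 a7
  row 2: a1 b22 b23 a4 b25 a6 b27
  row 3: b31 b32 a3 a4 b35 b36 b37
  row 4: a1 b42 a3 a4 a5 a6 b47
Rows 1 and 3 agree on C; apply C→D, F and equate their D, F entries.
No row becomes fully distinguished — the join is lossy.

No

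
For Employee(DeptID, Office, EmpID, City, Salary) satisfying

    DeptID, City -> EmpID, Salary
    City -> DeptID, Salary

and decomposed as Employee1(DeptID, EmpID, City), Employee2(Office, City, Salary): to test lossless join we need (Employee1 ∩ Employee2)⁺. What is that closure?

Employee1 ∩ Employee2 = {City}.
City → DeptID, Salary applies, adding DeptID, Salary
DeptID, City → EmpID, Salary applies, adding EmpID
Closure: {DeptID, EmpID, City, Salary}.

DeptID, EmpID, City, Salary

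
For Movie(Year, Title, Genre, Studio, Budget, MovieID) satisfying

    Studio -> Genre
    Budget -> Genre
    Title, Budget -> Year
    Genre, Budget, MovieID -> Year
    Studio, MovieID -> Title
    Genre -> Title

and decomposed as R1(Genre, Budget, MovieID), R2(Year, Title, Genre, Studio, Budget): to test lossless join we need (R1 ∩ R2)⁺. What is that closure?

Year, Title, Genre, Budget

R1 ∩ R2 = {Genre, Budget}.
Genre → Title applies, adding Title
Title, Budget → Year applies, adding Year
Closure: {Year, Title, Genre, Budget}.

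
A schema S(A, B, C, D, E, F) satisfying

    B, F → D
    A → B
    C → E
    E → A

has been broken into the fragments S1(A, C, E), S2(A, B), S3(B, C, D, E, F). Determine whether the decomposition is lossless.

Chase test. Columns are A, B, C, D, E, F; row i has aⱼ where attribute j ∈ Si, else bᵢⱼ.
Initial tableau (one row per fragment):
  row 1: a1 b12 a3 b14 a5 b16
  row 2: a1 a2 b23 b24 b25 b26
  row 3: b31 a2 a3 a4 a5 a6
Rows 1 and 2 agree on A; apply A→B and equate their B entries.
Rows 1 and 3 agree on E; apply E→A and equate their A entries.
Row 3 is now all distinguished symbols — the join is lossless.

Yes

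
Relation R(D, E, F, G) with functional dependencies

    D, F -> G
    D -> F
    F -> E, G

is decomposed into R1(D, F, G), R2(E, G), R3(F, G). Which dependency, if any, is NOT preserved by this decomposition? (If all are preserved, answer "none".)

Check F → E, G: no single fragment contains all of {E, F, G}, and the restricted closure of {F} across the fragments never reaches {E, G}.
D, F → G is preserved.
D → F is preserved.

F -> E, G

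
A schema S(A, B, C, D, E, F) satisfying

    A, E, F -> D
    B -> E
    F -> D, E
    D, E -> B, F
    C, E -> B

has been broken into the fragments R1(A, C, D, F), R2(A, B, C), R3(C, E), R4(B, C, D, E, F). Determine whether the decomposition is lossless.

Chase test. Columns are A, B, C, D, E, F; row i has aⱼ where attribute j ∈ Ri, else bᵢⱼ.
Initial tableau (one row per fragment):
  row 1: a1 b12 a3 a4 b15 a6
  row 2: a1 a2 a3 b24 b25 b26
  row 3: b31 b32 a3 b34 a5 b36
  row 4: b41 a2 a3 a4 a5 a6
Rows 2 and 4 agree on B; apply B→E and equate their E entries.
Rows 1 and 4 agree on F; apply F→D, E and equate their D, E entries.
Rows 1 and 4 agree on D, E; apply D, E→B, F and equate their B, F entries.
Rows 1 and 3 agree on C, E; apply C, E→B and equate their B entries.
Row 1 is now all distinguished symbols — the join is lossless.

Yes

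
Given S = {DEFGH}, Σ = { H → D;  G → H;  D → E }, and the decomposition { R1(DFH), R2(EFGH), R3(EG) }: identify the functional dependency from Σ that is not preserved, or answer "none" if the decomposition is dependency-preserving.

Check D → E: no single fragment contains all of {DE}, and the restricted closure of {D} across the fragments never reaches {E}.
H → D is preserved.
G → H is preserved.

D → E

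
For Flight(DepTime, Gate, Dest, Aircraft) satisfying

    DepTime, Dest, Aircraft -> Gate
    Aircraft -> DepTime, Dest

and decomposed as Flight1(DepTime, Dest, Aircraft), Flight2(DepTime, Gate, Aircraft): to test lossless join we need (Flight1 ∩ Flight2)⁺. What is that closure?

DepTime, Gate, Dest, Aircraft

Flight1 ∩ Flight2 = {DepTime, Aircraft}.
Aircraft → DepTime, Dest applies, adding Dest
DepTime, Dest, Aircraft → Gate applies, adding Gate
Closure: {DepTime, Gate, Dest, Aircraft}.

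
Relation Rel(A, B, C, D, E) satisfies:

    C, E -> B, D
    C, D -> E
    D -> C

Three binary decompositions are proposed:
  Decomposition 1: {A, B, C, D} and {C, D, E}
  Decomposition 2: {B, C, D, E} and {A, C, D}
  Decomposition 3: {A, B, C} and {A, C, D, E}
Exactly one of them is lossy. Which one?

Decomposition 1: common = {C, D}, closure = {B, C, D, E} → lossless.
Decomposition 2: common = {C, D}, closure = {B, C, D, E} → lossless.
Decomposition 3: common = {A, C}, closure = {A, C} → lossy.

Decomposition 3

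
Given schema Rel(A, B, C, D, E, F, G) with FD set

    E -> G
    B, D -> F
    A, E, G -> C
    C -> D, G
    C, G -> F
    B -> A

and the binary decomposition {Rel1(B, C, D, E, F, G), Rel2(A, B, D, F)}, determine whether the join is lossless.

Yes

Common attributes: Rel1 ∩ Rel2 = {B, D, F}.
Closure of {B, D, F}: B → A applies, adding A. So (B, D, F)⁺ = {A, B, D, F}.
This closure contains every attribute of Rel2, so Rel1 ∩ Rel2 → Rel2. The join is lossless.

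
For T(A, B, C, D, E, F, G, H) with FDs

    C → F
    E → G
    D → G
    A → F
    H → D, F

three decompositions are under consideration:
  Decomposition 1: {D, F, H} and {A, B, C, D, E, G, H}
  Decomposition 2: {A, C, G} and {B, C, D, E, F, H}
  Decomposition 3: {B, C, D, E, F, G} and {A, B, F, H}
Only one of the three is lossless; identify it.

Decomposition 1: common = {D, H}, closure = {D, F, G, H} → lossless.
Decomposition 2: common = {C}, closure = {C, F} → lossy.
Decomposition 3: common = {B, F}, closure = {B, F} → lossy.

Decomposition 1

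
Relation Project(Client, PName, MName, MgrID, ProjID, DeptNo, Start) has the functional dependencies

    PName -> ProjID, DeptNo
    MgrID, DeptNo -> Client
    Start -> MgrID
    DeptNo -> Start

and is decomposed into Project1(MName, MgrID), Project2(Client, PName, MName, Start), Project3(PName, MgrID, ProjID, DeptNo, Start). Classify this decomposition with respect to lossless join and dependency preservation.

Lossless test (chase): Rows 2 and 3 agree on PName; apply PName→ProjID, DeptNo and equate their ProjID, DeptNo entries. Rows 2 and 3 agree on Start; apply Start→MgrID and equate their MgrID entries. Rows 2 and 3 agree on MgrID, DeptNo; apply MgrID, DeptNo→Client and equate their Client entries. Row 2 is now all distinguished symbols — the join is lossless.
Dependency preservation: the restricted closure of {MgrID, DeptNo} across the fragments never reaches {Client}, so MgrID, DeptNo → Client cannot be enforced without a join — not preserved.

lossless but not dependency-preserving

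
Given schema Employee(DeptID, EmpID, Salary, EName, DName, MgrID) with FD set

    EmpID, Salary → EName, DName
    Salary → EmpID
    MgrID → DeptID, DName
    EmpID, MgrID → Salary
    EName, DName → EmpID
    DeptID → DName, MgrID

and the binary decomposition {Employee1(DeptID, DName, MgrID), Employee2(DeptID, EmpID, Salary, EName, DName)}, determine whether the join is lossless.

Yes

Common attributes: Employee1 ∩ Employee2 = {DeptID, DName}.
Closure of {DeptID, DName}: DeptID → DName, MgrID applies, adding MgrID. So (DeptID, DName)⁺ = {DeptID, DName, MgrID}.
This closure contains every attribute of Employee1, so Employee1 ∩ Employee2 → Employee1. The join is lossless.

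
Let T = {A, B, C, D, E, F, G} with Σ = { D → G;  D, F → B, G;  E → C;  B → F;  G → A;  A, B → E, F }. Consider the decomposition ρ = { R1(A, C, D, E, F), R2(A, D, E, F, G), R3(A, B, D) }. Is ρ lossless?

No

Chase test. Columns are A, B, C, D, E, F, G; row i has aⱼ where attribute j ∈ Ri, else bᵢⱼ.
Initial tableau (one row per fragment):
  row 1: a1 b12 a3 a4 a5 a6 b17
  row 2: a1 b22 b23 a4 a5 a6 a7
  row 3: a1 a2 b33 a4 b35 b36 b37
Rows 1 and 2 agree on D; apply D→G and equate their G entries.
Rows 1 and 3 agree on D; apply D→G and equate their G entries.
Rows 1 and 2 agree on D, F; apply D, F→B, G and equate their B, G entries.
Rows 1 and 2 agree on E; apply E→C and equate their C entries.
No row becomes fully distinguished — the join is lossy.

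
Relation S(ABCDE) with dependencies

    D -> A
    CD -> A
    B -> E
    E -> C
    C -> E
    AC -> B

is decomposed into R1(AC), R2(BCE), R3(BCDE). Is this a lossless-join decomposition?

No

Chase test. Columns are ABCDE; row i has aⱼ where attribute j ∈ Ri, else bᵢⱼ.
Initial tableau (one row per fragment):
  row 1: a1 b12 a3 b14 b15
  row 2: b21 a2 a3 b24 a5
  row 3: b31 a2 a3 a4 a5
Rows 1 and 2 agree on C; apply C→E and equate their E entries.
No row becomes fully distinguished — the join is lossy.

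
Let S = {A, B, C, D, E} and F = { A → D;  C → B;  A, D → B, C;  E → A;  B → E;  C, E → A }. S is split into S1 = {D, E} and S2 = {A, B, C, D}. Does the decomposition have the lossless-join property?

Common attributes: S1 ∩ S2 = {D}.
No dependency enlarges {D}, so (D)⁺ = {D}.
The closure contains neither all of S1 = {D, E} nor all of S2 = {A, B, C, D}, so the common attributes are not a superkey of either fragment. The join is lossy.

No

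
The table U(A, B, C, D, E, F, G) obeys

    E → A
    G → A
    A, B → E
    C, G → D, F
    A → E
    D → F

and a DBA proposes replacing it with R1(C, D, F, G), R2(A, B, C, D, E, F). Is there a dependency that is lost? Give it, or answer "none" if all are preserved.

Check G → A: no single fragment contains all of {A, G}, and the restricted closure of {G} across the fragments never reaches {A}.
E → A is preserved.
A, B → E is preserved.
C, G → D, F is preserved.
A → E is preserved.
D → F is preserved.

G → A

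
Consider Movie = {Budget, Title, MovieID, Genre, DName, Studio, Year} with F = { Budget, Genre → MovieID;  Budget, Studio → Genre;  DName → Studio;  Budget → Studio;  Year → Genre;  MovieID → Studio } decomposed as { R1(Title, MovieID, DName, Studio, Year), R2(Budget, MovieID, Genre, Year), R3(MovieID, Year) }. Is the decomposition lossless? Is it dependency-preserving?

lossy but dependency-preserving

Lossless test (chase): Rows 1 and 2 agree on Year; apply Year→Genre and equate their Genre entries. Rows 1 and 3 agree on Year; apply Year→Genre and equate their Genre entries. Rows 1 and 2 agree on MovieID; apply MovieID→Studio and equate their Studio entries. Rows 1 and 3 agree on MovieID; apply MovieID→Studio and equate their Studio entries. No row becomes fully distinguished — the join is lossy.
Dependency preservation: Budget, Studio → Genre; Budget → Studio are not contained in any single fragment, but the restricted closure of each left-hand side across the fragments still reaches the right-hand side; the remaining FDs each lie inside some fragment. All dependencies are preserved.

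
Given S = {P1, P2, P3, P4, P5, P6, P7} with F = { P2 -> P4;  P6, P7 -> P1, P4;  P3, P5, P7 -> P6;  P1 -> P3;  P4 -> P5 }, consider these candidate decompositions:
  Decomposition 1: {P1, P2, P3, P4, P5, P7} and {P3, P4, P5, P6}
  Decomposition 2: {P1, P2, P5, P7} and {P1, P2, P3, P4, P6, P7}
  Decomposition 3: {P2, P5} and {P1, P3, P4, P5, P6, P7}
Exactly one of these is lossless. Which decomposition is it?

Decomposition 1: common = {P3, P4, P5}, closure = {P3, P4, P5} → lossy.
Decomposition 2: common = {P1, P2, P7}, closure = {P1, P2, P3, P4, P5, P6, P7} → lossless.
Decomposition 3: common = {P5}, closure = {P5} → lossy.

Decomposition 2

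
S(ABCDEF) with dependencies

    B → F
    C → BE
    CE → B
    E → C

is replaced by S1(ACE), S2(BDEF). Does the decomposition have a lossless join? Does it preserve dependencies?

Lossless test: (E)⁺ = {BCEF}, which is a superkey of neither fragment — lossy.
Dependency preservation: C → BE; CE → B are not contained in any single fragment, but the restricted closure of each left-hand side across the fragments still reaches the right-hand side; the remaining FDs each lie inside some fragment. All dependencies are preserved.

lossy but dependency-preserving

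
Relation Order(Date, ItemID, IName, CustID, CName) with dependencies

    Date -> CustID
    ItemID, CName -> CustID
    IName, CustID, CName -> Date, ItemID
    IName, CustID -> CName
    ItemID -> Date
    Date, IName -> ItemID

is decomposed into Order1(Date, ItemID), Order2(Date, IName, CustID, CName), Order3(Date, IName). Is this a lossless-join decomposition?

No

Chase test. Columns are Date, ItemID, IName, CustID, CName; row i has aⱼ where attribute j ∈ Orderi, else bᵢⱼ.
Initial tableau (one row per fragment):
  row 1: a1 a2 b13 b14 b15
  row 2: a1 b22 a3 a4 a5
  row 3: a1 b32 a3 b34 b35
Rows 1 and 2 agree on Date; apply Date→CustID and equate their CustID entries.
Rows 1 and 3 agree on Date; apply Date→CustID and equate their CustID entries.
Rows 2 and 3 agree on IName, CustID; apply IName, CustID→CName and equate their CName entries.
Rows 2 and 3 agree on Date, IName; apply Date, IName→ItemID and equate their ItemID entries.
No row becomes fully distinguished — the join is lossy.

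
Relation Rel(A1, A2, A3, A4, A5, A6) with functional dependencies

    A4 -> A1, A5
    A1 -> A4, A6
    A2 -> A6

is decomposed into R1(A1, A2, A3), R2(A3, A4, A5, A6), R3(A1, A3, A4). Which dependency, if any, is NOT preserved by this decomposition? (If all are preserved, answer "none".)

Check A2 → A6: no single fragment contains all of {A2, A6}, and the restricted closure of {A2} across the fragments never reaches {A6}.
A4 → A1, A5 is preserved.
A1 → A4, A6 is preserved.

A2 -> A6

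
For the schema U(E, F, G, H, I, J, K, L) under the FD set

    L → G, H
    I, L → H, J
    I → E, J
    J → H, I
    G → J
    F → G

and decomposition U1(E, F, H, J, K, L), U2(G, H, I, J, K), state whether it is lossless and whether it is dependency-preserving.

lossy and not dependency-preserving

Lossless test: (H, J, K)⁺ = {E, H, I, J, K}, which is a superkey of neither fragment — lossy.
Dependency preservation: the restricted closure of {L} across the fragments never reaches {G, H}, so L → G, H cannot be enforced without a join — not preserved.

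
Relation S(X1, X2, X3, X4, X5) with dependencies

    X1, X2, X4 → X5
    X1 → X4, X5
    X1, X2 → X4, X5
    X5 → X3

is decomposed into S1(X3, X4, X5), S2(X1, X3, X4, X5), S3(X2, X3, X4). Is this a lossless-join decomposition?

No

Chase test. Columns are X1, X2, X3, X4, X5; row i has aⱼ where attribute j ∈ Si, else bᵢⱼ.
Initial tableau (one row per fragment):
  row 1: b11 b12 a3 a4 a5
  row 2: a1 b22 a3 a4 a5
  row 3: b31 a2 a3 a4 b35
No row becomes fully distinguished — the join is lossy.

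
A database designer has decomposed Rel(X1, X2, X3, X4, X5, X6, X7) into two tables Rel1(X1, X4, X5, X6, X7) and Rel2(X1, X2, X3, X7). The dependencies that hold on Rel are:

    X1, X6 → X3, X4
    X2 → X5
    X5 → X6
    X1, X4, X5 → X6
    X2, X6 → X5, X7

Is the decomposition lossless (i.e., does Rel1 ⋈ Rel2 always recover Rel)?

Common attributes: Rel1 ∩ Rel2 = {X1, X7}.
No dependency enlarges {X1, X7}, so (X1, X7)⁺ = {X1, X7}.
The closure contains neither all of Rel1 = {X1, X4, X5, X6, X7} nor all of Rel2 = {X1, X2, X3, X7}, so the common attributes are not a superkey of either fragment. The join is lossy.

No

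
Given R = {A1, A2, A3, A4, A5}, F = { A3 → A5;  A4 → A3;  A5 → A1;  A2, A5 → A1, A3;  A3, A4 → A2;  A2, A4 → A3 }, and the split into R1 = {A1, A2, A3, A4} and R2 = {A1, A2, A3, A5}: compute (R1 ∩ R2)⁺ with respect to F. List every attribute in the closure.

R1 ∩ R2 = {A1, A2, A3}.
A3 → A5 applies, adding A5
Closure: {A1, A2, A3, A5}.

A1, A2, A3, A5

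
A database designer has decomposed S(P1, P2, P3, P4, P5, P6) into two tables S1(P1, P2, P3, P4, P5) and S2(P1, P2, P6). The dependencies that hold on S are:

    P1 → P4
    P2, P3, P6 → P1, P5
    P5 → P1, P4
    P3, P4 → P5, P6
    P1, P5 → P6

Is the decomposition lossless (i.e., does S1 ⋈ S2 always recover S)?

No

Common attributes: S1 ∩ S2 = {P1, P2}.
Closure of {P1, P2}: P1 → P4 applies, adding P4. So (P1, P2)⁺ = {P1, P2, P4}.
The closure contains neither all of S1 = {P1, P2, P3, P4, P5} nor all of S2 = {P1, P2, P6}, so the common attributes are not a superkey of either fragment. The join is lossy.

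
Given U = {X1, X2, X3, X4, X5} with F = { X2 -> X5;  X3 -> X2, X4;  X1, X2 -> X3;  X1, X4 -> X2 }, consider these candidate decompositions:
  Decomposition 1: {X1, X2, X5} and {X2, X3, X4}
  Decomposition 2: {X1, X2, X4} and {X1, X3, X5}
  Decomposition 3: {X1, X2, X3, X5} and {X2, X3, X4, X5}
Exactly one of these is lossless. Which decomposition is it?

Decomposition 3

Decomposition 1: common = {X2}, closure = {X2, X5} → lossy.
Decomposition 2: common = {X1}, closure = {X1} → lossy.
Decomposition 3: common = {X2, X3, X5}, closure = {X2, X3, X4, X5} → lossless.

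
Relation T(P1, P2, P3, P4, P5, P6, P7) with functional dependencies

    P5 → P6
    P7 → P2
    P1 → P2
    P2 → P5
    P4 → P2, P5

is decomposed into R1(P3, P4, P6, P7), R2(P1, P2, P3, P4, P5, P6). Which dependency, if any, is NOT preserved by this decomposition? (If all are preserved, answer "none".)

Check P7 → P2: no single fragment contains all of {P2, P7}, and the restricted closure of {P7} across the fragments never reaches {P2}.
P5 → P6 is preserved.
P1 → P2 is preserved.
P2 → P5 is preserved.
P4 → P2, P5 is preserved.

P7 → P2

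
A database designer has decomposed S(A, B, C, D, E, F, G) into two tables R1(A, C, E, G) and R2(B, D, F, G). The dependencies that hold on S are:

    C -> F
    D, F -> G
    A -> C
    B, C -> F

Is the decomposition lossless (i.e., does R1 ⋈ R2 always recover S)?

Common attributes: R1 ∩ R2 = {G}.
No dependency enlarges {G}, so (G)⁺ = {G}.
The closure contains neither all of R1 = {A, C, E, G} nor all of R2 = {B, D, F, G}, so the common attributes are not a superkey of either fragment. The join is lossy.

No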